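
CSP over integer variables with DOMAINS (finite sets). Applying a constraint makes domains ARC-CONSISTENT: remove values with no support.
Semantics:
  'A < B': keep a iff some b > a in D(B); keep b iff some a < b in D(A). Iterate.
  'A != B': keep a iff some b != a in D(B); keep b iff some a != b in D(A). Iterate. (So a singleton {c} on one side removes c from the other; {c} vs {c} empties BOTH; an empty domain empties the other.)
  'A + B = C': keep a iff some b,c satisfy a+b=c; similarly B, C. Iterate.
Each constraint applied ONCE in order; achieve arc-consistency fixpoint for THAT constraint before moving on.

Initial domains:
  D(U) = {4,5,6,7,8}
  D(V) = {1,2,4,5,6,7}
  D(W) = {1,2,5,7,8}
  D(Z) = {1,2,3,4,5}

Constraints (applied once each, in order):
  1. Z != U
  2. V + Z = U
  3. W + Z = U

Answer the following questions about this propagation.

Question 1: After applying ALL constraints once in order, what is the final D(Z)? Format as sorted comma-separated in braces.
Constraint 1 (Z != U) on D(Z)={1,2,3,4,5} D(U)={4,5,6,7,8}: no change
Constraint 2 (V + Z = U) on D(V)={1,2,4,5,6,7} D(Z)={1,2,3,4,5} D(U)={4,5,6,7,8}: no change
Constraint 3 (W + Z = U) on D(W)={1,2,5,7,8} D(Z)={1,2,3,4,5} D(U)={4,5,6,7,8}: W {1,2,5,7,8}->{1,2,5,7}
So after all 3 constraints: D(Z) = {1,2,3,4,5}

Answer: {1,2,3,4,5}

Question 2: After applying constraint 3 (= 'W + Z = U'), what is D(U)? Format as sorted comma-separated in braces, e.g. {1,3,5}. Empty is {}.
Answer: {4,5,6,7,8}

Derivation:
Constraint 1 (Z != U) on D(Z)={1,2,3,4,5} D(U)={4,5,6,7,8}: no change
Constraint 2 (V + Z = U) on D(V)={1,2,4,5,6,7} D(Z)={1,2,3,4,5} D(U)={4,5,6,7,8}: no change
Constraint 3 (W + Z = U) on D(W)={1,2,5,7,8} D(Z)={1,2,3,4,5} D(U)={4,5,6,7,8}: W {1,2,5,7,8}->{1,2,5,7}
So after constraint 3: D(U) = {4,5,6,7,8}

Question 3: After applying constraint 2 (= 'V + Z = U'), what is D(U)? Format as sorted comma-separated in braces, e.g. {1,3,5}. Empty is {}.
Constraint 1 (Z != U) on D(Z)={1,2,3,4,5} D(U)={4,5,6,7,8}: no change
Constraint 2 (V + Z = U) on D(V)={1,2,4,5,6,7} D(Z)={1,2,3,4,5} D(U)={4,5,6,7,8}: no change
So after constraint 2: D(U) = {4,5,6,7,8}

Answer: {4,5,6,7,8}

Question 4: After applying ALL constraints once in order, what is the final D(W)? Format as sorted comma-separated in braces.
Constraint 1 (Z != U) on D(Z)={1,2,3,4,5} D(U)={4,5,6,7,8}: no change
Constraint 2 (V + Z = U) on D(V)={1,2,4,5,6,7} D(Z)={1,2,3,4,5} D(U)={4,5,6,7,8}: no change
Constraint 3 (W + Z = U) on D(W)={1,2,5,7,8} D(Z)={1,2,3,4,5} D(U)={4,5,6,7,8}: W {1,2,5,7,8}->{1,2,5,7}
So after all 3 constraints: D(W) = {1,2,5,7}

Answer: {1,2,5,7}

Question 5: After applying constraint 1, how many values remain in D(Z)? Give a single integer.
Answer: 5

Derivation:
Constraint 1 (Z != U) on D(Z)={1,2,3,4,5} D(U)={4,5,6,7,8}: no change
So after constraint 1: D(Z)={1,2,3,4,5}, size = 5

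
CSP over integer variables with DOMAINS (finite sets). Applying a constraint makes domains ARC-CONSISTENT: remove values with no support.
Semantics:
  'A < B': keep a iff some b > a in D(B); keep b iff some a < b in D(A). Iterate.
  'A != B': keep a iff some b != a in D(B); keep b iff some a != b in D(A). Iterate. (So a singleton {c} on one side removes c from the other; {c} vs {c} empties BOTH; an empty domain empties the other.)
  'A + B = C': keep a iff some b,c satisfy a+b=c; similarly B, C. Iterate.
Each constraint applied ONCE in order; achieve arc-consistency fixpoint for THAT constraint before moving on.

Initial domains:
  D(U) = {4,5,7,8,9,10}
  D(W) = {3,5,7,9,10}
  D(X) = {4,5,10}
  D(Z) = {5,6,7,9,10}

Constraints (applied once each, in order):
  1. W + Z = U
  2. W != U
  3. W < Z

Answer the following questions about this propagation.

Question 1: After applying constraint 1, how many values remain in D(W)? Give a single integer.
Constraint 1 (W + Z = U) on D(W)={3,5,7,9,10} D(Z)={5,6,7,9,10} D(U)={4,5,7,8,9,10}: W {3,5,7,9,10}->{3,5}; Z {5,6,7,9,10}->{5,6,7}; U {4,5,7,8,9,10}->{8,9,10}
So after constraint 1: D(W)={3,5}, size = 2

Answer: 2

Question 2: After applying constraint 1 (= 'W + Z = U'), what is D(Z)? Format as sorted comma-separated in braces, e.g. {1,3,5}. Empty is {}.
Answer: {5,6,7}

Derivation:
Constraint 1 (W + Z = U) on D(W)={3,5,7,9,10} D(Z)={5,6,7,9,10} D(U)={4,5,7,8,9,10}: W {3,5,7,9,10}->{3,5}; Z {5,6,7,9,10}->{5,6,7}; U {4,5,7,8,9,10}->{8,9,10}
So after constraint 1: D(Z) = {5,6,7}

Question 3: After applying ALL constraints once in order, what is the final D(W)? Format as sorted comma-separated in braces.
Constraint 1 (W + Z = U) on D(W)={3,5,7,9,10} D(Z)={5,6,7,9,10} D(U)={4,5,7,8,9,10}: W {3,5,7,9,10}->{3,5}; Z {5,6,7,9,10}->{5,6,7}; U {4,5,7,8,9,10}->{8,9,10}
Constraint 2 (W != U) on D(W)={3,5} D(U)={8,9,10}: no change
Constraint 3 (W < Z) on D(W)={3,5} D(Z)={5,6,7}: no change
So after all 3 constraints: D(W) = {3,5}

Answer: {3,5}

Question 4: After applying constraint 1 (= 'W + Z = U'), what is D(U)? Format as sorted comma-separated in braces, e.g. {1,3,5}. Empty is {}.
Answer: {8,9,10}

Derivation:
Constraint 1 (W + Z = U) on D(W)={3,5,7,9,10} D(Z)={5,6,7,9,10} D(U)={4,5,7,8,9,10}: W {3,5,7,9,10}->{3,5}; Z {5,6,7,9,10}->{5,6,7}; U {4,5,7,8,9,10}->{8,9,10}
So after constraint 1: D(U) = {8,9,10}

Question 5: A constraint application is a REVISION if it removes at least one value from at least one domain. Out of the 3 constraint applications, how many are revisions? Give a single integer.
Answer: 1

Derivation:
Constraint 1 (W + Z = U) on D(W)={3,5,7,9,10} D(Z)={5,6,7,9,10} D(U)={4,5,7,8,9,10}: W {3,5,7,9,10}->{3,5}; Z {5,6,7,9,10}->{5,6,7}; U {4,5,7,8,9,10}->{8,9,10} => REVISION
Constraint 2 (W != U) on D(W)={3,5} D(U)={8,9,10}: no change => not a revision
Constraint 3 (W < Z) on D(W)={3,5} D(Z)={5,6,7}: no change => not a revision
Total revisions = 1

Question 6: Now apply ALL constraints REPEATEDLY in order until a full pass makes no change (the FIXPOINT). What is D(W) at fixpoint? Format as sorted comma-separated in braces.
pass 0 (initial): D(W)={3,5,7,9,10}
pass 1: U {4,5,7,8,9,10}->{8,9,10}; W {3,5,7,9,10}->{3,5}; Z {5,6,7,9,10}->{5,6,7}
pass 2: no change
Fixpoint after 2 passes: D(W) = {3,5}

Answer: {3,5}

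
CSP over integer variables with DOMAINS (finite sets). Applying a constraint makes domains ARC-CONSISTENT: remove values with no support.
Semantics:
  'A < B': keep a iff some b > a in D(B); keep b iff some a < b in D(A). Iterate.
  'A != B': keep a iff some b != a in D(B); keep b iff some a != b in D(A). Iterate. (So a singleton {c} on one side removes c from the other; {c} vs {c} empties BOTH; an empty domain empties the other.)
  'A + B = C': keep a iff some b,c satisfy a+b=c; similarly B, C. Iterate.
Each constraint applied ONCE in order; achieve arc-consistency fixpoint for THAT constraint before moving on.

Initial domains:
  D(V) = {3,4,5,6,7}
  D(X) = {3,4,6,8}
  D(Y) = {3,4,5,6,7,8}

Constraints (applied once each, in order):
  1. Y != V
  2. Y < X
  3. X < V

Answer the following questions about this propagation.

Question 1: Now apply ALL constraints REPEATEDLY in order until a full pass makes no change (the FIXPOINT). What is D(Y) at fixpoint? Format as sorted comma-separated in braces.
Answer: {3,4,5}

Derivation:
pass 0 (initial): D(Y)={3,4,5,6,7,8}
pass 1: V {3,4,5,6,7}->{5,6,7}; X {3,4,6,8}->{4,6}; Y {3,4,5,6,7,8}->{3,4,5,6,7}
pass 2: Y {3,4,5,6,7}->{3,4,5}
pass 3: no change
Fixpoint after 3 passes: D(Y) = {3,4,5}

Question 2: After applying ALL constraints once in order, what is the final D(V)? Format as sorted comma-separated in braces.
Answer: {5,6,7}

Derivation:
Constraint 1 (Y != V) on D(Y)={3,4,5,6,7,8} D(V)={3,4,5,6,7}: no change
Constraint 2 (Y < X) on D(Y)={3,4,5,6,7,8} D(X)={3,4,6,8}: Y {3,4,5,6,7,8}->{3,4,5,6,7}; X {3,4,6,8}->{4,6,8}
Constraint 3 (X < V) on D(X)={4,6,8} D(V)={3,4,5,6,7}: X {4,6,8}->{4,6}; V {3,4,5,6,7}->{5,6,7}
So after all 3 constraints: D(V) = {5,6,7}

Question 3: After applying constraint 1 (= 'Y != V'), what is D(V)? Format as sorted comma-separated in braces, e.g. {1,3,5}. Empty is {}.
Constraint 1 (Y != V) on D(Y)={3,4,5,6,7,8} D(V)={3,4,5,6,7}: no change
So after constraint 1: D(V) = {3,4,5,6,7}

Answer: {3,4,5,6,7}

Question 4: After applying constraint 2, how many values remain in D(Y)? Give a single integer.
Constraint 1 (Y != V) on D(Y)={3,4,5,6,7,8} D(V)={3,4,5,6,7}: no change
Constraint 2 (Y < X) on D(Y)={3,4,5,6,7,8} D(X)={3,4,6,8}: Y {3,4,5,6,7,8}->{3,4,5,6,7}; X {3,4,6,8}->{4,6,8}
So after constraint 2: D(Y)={3,4,5,6,7}, size = 5

Answer: 5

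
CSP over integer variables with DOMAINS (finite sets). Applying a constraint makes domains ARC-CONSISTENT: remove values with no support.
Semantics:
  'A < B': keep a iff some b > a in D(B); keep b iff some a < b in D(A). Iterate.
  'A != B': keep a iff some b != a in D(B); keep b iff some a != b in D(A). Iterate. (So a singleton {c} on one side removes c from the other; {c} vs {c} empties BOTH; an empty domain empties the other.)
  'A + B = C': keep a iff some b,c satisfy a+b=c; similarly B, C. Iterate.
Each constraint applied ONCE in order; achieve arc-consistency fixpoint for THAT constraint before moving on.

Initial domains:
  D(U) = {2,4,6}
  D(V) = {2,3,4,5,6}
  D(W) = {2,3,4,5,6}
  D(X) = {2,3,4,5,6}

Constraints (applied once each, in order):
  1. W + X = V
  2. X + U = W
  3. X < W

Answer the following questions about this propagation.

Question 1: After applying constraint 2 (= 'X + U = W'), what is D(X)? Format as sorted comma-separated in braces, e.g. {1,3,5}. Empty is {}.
Constraint 1 (W + X = V) on D(W)={2,3,4,5,6} D(X)={2,3,4,5,6} D(V)={2,3,4,5,6}: W {2,3,4,5,6}->{2,3,4}; X {2,3,4,5,6}->{2,3,4}; V {2,3,4,5,6}->{4,5,6}
Constraint 2 (X + U = W) on D(X)={2,3,4} D(U)={2,4,6} D(W)={2,3,4}: X {2,3,4}->{2}; U {2,4,6}->{2}; W {2,3,4}->{4}
So after constraint 2: D(X) = {2}

Answer: {2}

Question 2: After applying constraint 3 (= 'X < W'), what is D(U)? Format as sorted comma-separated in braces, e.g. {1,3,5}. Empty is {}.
Constraint 1 (W + X = V) on D(W)={2,3,4,5,6} D(X)={2,3,4,5,6} D(V)={2,3,4,5,6}: W {2,3,4,5,6}->{2,3,4}; X {2,3,4,5,6}->{2,3,4}; V {2,3,4,5,6}->{4,5,6}
Constraint 2 (X + U = W) on D(X)={2,3,4} D(U)={2,4,6} D(W)={2,3,4}: X {2,3,4}->{2}; U {2,4,6}->{2}; W {2,3,4}->{4}
Constraint 3 (X < W) on D(X)={2} D(W)={4}: no change
So after constraint 3: D(U) = {2}

Answer: {2}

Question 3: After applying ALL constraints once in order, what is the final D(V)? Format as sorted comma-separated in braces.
Answer: {4,5,6}

Derivation:
Constraint 1 (W + X = V) on D(W)={2,3,4,5,6} D(X)={2,3,4,5,6} D(V)={2,3,4,5,6}: W {2,3,4,5,6}->{2,3,4}; X {2,3,4,5,6}->{2,3,4}; V {2,3,4,5,6}->{4,5,6}
Constraint 2 (X + U = W) on D(X)={2,3,4} D(U)={2,4,6} D(W)={2,3,4}: X {2,3,4}->{2}; U {2,4,6}->{2}; W {2,3,4}->{4}
Constraint 3 (X < W) on D(X)={2} D(W)={4}: no change
So after all 3 constraints: D(V) = {4,5,6}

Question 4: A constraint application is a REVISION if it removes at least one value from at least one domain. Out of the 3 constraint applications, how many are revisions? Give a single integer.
Constraint 1 (W + X = V) on D(W)={2,3,4,5,6} D(X)={2,3,4,5,6} D(V)={2,3,4,5,6}: W {2,3,4,5,6}->{2,3,4}; X {2,3,4,5,6}->{2,3,4}; V {2,3,4,5,6}->{4,5,6} => REVISION
Constraint 2 (X + U = W) on D(X)={2,3,4} D(U)={2,4,6} D(W)={2,3,4}: X {2,3,4}->{2}; U {2,4,6}->{2}; W {2,3,4}->{4} => REVISION
Constraint 3 (X < W) on D(X)={2} D(W)={4}: no change => not a revision
Total revisions = 2

Answer: 2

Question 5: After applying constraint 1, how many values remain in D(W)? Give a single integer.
Constraint 1 (W + X = V) on D(W)={2,3,4,5,6} D(X)={2,3,4,5,6} D(V)={2,3,4,5,6}: W {2,3,4,5,6}->{2,3,4}; X {2,3,4,5,6}->{2,3,4}; V {2,3,4,5,6}->{4,5,6}
So after constraint 1: D(W)={2,3,4}, size = 3

Answer: 3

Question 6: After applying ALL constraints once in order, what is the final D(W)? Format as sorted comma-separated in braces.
Constraint 1 (W + X = V) on D(W)={2,3,4,5,6} D(X)={2,3,4,5,6} D(V)={2,3,4,5,6}: W {2,3,4,5,6}->{2,3,4}; X {2,3,4,5,6}->{2,3,4}; V {2,3,4,5,6}->{4,5,6}
Constraint 2 (X + U = W) on D(X)={2,3,4} D(U)={2,4,6} D(W)={2,3,4}: X {2,3,4}->{2}; U {2,4,6}->{2}; W {2,3,4}->{4}
Constraint 3 (X < W) on D(X)={2} D(W)={4}: no change
So after all 3 constraints: D(W) = {4}

Answer: {4}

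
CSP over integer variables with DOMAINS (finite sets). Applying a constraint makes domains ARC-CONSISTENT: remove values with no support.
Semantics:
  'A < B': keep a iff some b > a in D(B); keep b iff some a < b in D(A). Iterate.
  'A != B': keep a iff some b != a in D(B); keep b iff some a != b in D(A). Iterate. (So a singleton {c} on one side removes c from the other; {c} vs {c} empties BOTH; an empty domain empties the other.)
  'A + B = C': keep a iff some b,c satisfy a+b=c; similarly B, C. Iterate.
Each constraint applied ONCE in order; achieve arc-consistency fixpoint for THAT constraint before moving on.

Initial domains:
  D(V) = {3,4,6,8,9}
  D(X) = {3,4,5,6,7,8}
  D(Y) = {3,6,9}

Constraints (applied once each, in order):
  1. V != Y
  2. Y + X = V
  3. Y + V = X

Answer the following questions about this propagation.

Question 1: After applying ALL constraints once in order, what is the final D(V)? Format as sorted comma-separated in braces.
Answer: {}

Derivation:
Constraint 1 (V != Y) on D(V)={3,4,6,8,9} D(Y)={3,6,9}: no change
Constraint 2 (Y + X = V) on D(Y)={3,6,9} D(X)={3,4,5,6,7,8} D(V)={3,4,6,8,9}: Y {3,6,9}->{3,6}; X {3,4,5,6,7,8}->{3,5,6}; V {3,4,6,8,9}->{6,8,9}
Constraint 3 (Y + V = X) on D(Y)={3,6} D(V)={6,8,9} D(X)={3,5,6}: Y {3,6}->{}; V {6,8,9}->{}; X {3,5,6}->{}
So after all 3 constraints: D(V) = {}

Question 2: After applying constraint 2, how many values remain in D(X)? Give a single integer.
Constraint 1 (V != Y) on D(V)={3,4,6,8,9} D(Y)={3,6,9}: no change
Constraint 2 (Y + X = V) on D(Y)={3,6,9} D(X)={3,4,5,6,7,8} D(V)={3,4,6,8,9}: Y {3,6,9}->{3,6}; X {3,4,5,6,7,8}->{3,5,6}; V {3,4,6,8,9}->{6,8,9}
So after constraint 2: D(X)={3,5,6}, size = 3

Answer: 3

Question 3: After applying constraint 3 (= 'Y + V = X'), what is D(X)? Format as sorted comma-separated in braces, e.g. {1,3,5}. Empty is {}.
Answer: {}

Derivation:
Constraint 1 (V != Y) on D(V)={3,4,6,8,9} D(Y)={3,6,9}: no change
Constraint 2 (Y + X = V) on D(Y)={3,6,9} D(X)={3,4,5,6,7,8} D(V)={3,4,6,8,9}: Y {3,6,9}->{3,6}; X {3,4,5,6,7,8}->{3,5,6}; V {3,4,6,8,9}->{6,8,9}
Constraint 3 (Y + V = X) on D(Y)={3,6} D(V)={6,8,9} D(X)={3,5,6}: Y {3,6}->{}; V {6,8,9}->{}; X {3,5,6}->{}
So after constraint 3: D(X) = {}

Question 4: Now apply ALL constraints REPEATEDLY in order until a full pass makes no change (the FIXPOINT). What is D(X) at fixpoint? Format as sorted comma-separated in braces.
Answer: {}

Derivation:
pass 0 (initial): D(X)={3,4,5,6,7,8}
pass 1: V {3,4,6,8,9}->{}; X {3,4,5,6,7,8}->{}; Y {3,6,9}->{}
pass 2: no change
Fixpoint after 2 passes: D(X) = {}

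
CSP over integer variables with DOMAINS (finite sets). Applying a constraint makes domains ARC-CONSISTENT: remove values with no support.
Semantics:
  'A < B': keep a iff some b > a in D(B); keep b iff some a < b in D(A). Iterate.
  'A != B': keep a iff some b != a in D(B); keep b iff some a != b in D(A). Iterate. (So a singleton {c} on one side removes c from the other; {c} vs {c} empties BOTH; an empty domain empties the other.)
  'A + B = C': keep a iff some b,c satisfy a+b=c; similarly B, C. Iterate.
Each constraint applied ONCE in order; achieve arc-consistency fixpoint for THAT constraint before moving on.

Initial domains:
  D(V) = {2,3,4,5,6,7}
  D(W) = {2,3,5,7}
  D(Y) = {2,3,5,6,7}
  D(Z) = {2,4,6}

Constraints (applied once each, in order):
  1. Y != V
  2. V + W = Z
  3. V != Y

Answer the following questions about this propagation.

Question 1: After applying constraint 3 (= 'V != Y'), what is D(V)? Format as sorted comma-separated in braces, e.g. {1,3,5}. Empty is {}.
Answer: {2,3,4}

Derivation:
Constraint 1 (Y != V) on D(Y)={2,3,5,6,7} D(V)={2,3,4,5,6,7}: no change
Constraint 2 (V + W = Z) on D(V)={2,3,4,5,6,7} D(W)={2,3,5,7} D(Z)={2,4,6}: V {2,3,4,5,6,7}->{2,3,4}; W {2,3,5,7}->{2,3}; Z {2,4,6}->{4,6}
Constraint 3 (V != Y) on D(V)={2,3,4} D(Y)={2,3,5,6,7}: no change
So after constraint 3: D(V) = {2,3,4}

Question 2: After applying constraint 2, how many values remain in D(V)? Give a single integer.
Answer: 3

Derivation:
Constraint 1 (Y != V) on D(Y)={2,3,5,6,7} D(V)={2,3,4,5,6,7}: no change
Constraint 2 (V + W = Z) on D(V)={2,3,4,5,6,7} D(W)={2,3,5,7} D(Z)={2,4,6}: V {2,3,4,5,6,7}->{2,3,4}; W {2,3,5,7}->{2,3}; Z {2,4,6}->{4,6}
So after constraint 2: D(V)={2,3,4}, size = 3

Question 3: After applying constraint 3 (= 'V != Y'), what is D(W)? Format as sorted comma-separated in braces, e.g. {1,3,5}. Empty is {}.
Answer: {2,3}

Derivation:
Constraint 1 (Y != V) on D(Y)={2,3,5,6,7} D(V)={2,3,4,5,6,7}: no change
Constraint 2 (V + W = Z) on D(V)={2,3,4,5,6,7} D(W)={2,3,5,7} D(Z)={2,4,6}: V {2,3,4,5,6,7}->{2,3,4}; W {2,3,5,7}->{2,3}; Z {2,4,6}->{4,6}
Constraint 3 (V != Y) on D(V)={2,3,4} D(Y)={2,3,5,6,7}: no change
So after constraint 3: D(W) = {2,3}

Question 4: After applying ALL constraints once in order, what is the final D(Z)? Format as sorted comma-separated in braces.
Answer: {4,6}

Derivation:
Constraint 1 (Y != V) on D(Y)={2,3,5,6,7} D(V)={2,3,4,5,6,7}: no change
Constraint 2 (V + W = Z) on D(V)={2,3,4,5,6,7} D(W)={2,3,5,7} D(Z)={2,4,6}: V {2,3,4,5,6,7}->{2,3,4}; W {2,3,5,7}->{2,3}; Z {2,4,6}->{4,6}
Constraint 3 (V != Y) on D(V)={2,3,4} D(Y)={2,3,5,6,7}: no change
So after all 3 constraints: D(Z) = {4,6}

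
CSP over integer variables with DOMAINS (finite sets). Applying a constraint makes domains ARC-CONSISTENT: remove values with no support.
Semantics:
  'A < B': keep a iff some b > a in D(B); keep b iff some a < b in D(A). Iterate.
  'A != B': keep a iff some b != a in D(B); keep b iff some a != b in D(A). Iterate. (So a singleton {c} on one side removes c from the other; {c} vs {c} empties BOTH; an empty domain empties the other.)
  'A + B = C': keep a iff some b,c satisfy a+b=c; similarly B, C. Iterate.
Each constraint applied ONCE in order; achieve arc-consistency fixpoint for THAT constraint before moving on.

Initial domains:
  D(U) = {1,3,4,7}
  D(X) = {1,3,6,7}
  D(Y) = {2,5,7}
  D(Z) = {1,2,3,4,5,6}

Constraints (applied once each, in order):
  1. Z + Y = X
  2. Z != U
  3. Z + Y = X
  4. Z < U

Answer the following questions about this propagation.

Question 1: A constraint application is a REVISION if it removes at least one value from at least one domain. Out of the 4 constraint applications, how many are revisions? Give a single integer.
Constraint 1 (Z + Y = X) on D(Z)={1,2,3,4,5,6} D(Y)={2,5,7} D(X)={1,3,6,7}: Z {1,2,3,4,5,6}->{1,2,4,5}; Y {2,5,7}->{2,5}; X {1,3,6,7}->{3,6,7} => REVISION
Constraint 2 (Z != U) on D(Z)={1,2,4,5} D(U)={1,3,4,7}: no change => not a revision
Constraint 3 (Z + Y = X) on D(Z)={1,2,4,5} D(Y)={2,5} D(X)={3,6,7}: no change => not a revision
Constraint 4 (Z < U) on D(Z)={1,2,4,5} D(U)={1,3,4,7}: U {1,3,4,7}->{3,4,7} => REVISION
Total revisions = 2

Answer: 2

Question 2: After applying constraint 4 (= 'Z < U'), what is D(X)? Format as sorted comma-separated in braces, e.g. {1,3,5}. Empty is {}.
Answer: {3,6,7}

Derivation:
Constraint 1 (Z + Y = X) on D(Z)={1,2,3,4,5,6} D(Y)={2,5,7} D(X)={1,3,6,7}: Z {1,2,3,4,5,6}->{1,2,4,5}; Y {2,5,7}->{2,5}; X {1,3,6,7}->{3,6,7}
Constraint 2 (Z != U) on D(Z)={1,2,4,5} D(U)={1,3,4,7}: no change
Constraint 3 (Z + Y = X) on D(Z)={1,2,4,5} D(Y)={2,5} D(X)={3,6,7}: no change
Constraint 4 (Z < U) on D(Z)={1,2,4,5} D(U)={1,3,4,7}: U {1,3,4,7}->{3,4,7}
So after constraint 4: D(X) = {3,6,7}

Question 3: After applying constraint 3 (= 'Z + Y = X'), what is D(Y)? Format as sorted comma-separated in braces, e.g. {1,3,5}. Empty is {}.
Constraint 1 (Z + Y = X) on D(Z)={1,2,3,4,5,6} D(Y)={2,5,7} D(X)={1,3,6,7}: Z {1,2,3,4,5,6}->{1,2,4,5}; Y {2,5,7}->{2,5}; X {1,3,6,7}->{3,6,7}
Constraint 2 (Z != U) on D(Z)={1,2,4,5} D(U)={1,3,4,7}: no change
Constraint 3 (Z + Y = X) on D(Z)={1,2,4,5} D(Y)={2,5} D(X)={3,6,7}: no change
So after constraint 3: D(Y) = {2,5}

Answer: {2,5}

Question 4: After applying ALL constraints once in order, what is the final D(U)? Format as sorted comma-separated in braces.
Constraint 1 (Z + Y = X) on D(Z)={1,2,3,4,5,6} D(Y)={2,5,7} D(X)={1,3,6,7}: Z {1,2,3,4,5,6}->{1,2,4,5}; Y {2,5,7}->{2,5}; X {1,3,6,7}->{3,6,7}
Constraint 2 (Z != U) on D(Z)={1,2,4,5} D(U)={1,3,4,7}: no change
Constraint 3 (Z + Y = X) on D(Z)={1,2,4,5} D(Y)={2,5} D(X)={3,6,7}: no change
Constraint 4 (Z < U) on D(Z)={1,2,4,5} D(U)={1,3,4,7}: U {1,3,4,7}->{3,4,7}
So after all 4 constraints: D(U) = {3,4,7}

Answer: {3,4,7}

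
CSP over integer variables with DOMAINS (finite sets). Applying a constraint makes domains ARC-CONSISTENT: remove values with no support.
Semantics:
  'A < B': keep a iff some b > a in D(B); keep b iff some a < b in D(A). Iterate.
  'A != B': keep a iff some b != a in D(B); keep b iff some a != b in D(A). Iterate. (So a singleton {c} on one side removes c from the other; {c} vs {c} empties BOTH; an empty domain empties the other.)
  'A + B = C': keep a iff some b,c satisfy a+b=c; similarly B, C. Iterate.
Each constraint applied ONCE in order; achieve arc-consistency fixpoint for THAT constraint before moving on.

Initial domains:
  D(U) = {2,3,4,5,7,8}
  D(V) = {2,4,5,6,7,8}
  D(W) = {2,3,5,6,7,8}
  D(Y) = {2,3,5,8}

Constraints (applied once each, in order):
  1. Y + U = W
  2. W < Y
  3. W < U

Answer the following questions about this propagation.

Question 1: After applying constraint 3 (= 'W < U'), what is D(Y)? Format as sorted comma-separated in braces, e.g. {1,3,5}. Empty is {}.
Answer: {}

Derivation:
Constraint 1 (Y + U = W) on D(Y)={2,3,5,8} D(U)={2,3,4,5,7,8} D(W)={2,3,5,6,7,8}: Y {2,3,5,8}->{2,3,5}; U {2,3,4,5,7,8}->{2,3,4,5}; W {2,3,5,6,7,8}->{5,6,7,8}
Constraint 2 (W < Y) on D(W)={5,6,7,8} D(Y)={2,3,5}: W {5,6,7,8}->{}; Y {2,3,5}->{}
Constraint 3 (W < U) on D(W)={} D(U)={2,3,4,5}: U {2,3,4,5}->{}
So after constraint 3: D(Y) = {}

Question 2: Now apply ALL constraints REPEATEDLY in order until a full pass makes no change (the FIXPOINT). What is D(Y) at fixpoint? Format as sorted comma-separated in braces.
pass 0 (initial): D(Y)={2,3,5,8}
pass 1: U {2,3,4,5,7,8}->{}; W {2,3,5,6,7,8}->{}; Y {2,3,5,8}->{}
pass 2: no change
Fixpoint after 2 passes: D(Y) = {}

Answer: {}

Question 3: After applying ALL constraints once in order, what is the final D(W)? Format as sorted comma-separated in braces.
Answer: {}

Derivation:
Constraint 1 (Y + U = W) on D(Y)={2,3,5,8} D(U)={2,3,4,5,7,8} D(W)={2,3,5,6,7,8}: Y {2,3,5,8}->{2,3,5}; U {2,3,4,5,7,8}->{2,3,4,5}; W {2,3,5,6,7,8}->{5,6,7,8}
Constraint 2 (W < Y) on D(W)={5,6,7,8} D(Y)={2,3,5}: W {5,6,7,8}->{}; Y {2,3,5}->{}
Constraint 3 (W < U) on D(W)={} D(U)={2,3,4,5}: U {2,3,4,5}->{}
So after all 3 constraints: D(W) = {}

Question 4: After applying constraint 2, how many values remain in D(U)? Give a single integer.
Answer: 4

Derivation:
Constraint 1 (Y + U = W) on D(Y)={2,3,5,8} D(U)={2,3,4,5,7,8} D(W)={2,3,5,6,7,8}: Y {2,3,5,8}->{2,3,5}; U {2,3,4,5,7,8}->{2,3,4,5}; W {2,3,5,6,7,8}->{5,6,7,8}
Constraint 2 (W < Y) on D(W)={5,6,7,8} D(Y)={2,3,5}: W {5,6,7,8}->{}; Y {2,3,5}->{}
So after constraint 2: D(U)={2,3,4,5}, size = 4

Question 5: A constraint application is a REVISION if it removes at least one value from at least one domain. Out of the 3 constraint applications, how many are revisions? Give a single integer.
Constraint 1 (Y + U = W) on D(Y)={2,3,5,8} D(U)={2,3,4,5,7,8} D(W)={2,3,5,6,7,8}: Y {2,3,5,8}->{2,3,5}; U {2,3,4,5,7,8}->{2,3,4,5}; W {2,3,5,6,7,8}->{5,6,7,8} => REVISION
Constraint 2 (W < Y) on D(W)={5,6,7,8} D(Y)={2,3,5}: W {5,6,7,8}->{}; Y {2,3,5}->{} => REVISION
Constraint 3 (W < U) on D(W)={} D(U)={2,3,4,5}: U {2,3,4,5}->{} => REVISION
Total revisions = 3

Answer: 3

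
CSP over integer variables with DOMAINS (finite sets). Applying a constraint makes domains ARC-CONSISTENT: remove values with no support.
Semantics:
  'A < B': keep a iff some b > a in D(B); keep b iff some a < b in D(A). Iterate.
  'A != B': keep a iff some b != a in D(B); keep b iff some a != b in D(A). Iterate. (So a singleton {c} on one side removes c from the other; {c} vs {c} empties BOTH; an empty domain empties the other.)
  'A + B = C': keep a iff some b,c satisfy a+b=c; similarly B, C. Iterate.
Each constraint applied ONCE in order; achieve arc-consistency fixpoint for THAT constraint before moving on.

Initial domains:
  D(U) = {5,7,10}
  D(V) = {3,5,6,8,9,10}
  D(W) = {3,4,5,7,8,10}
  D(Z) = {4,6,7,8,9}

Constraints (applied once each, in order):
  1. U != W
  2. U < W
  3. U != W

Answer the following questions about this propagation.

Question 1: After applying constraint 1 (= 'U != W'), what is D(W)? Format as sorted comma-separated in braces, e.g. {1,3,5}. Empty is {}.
Answer: {3,4,5,7,8,10}

Derivation:
Constraint 1 (U != W) on D(U)={5,7,10} D(W)={3,4,5,7,8,10}: no change
So after constraint 1: D(W) = {3,4,5,7,8,10}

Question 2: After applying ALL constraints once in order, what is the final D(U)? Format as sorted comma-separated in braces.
Answer: {5,7}

Derivation:
Constraint 1 (U != W) on D(U)={5,7,10} D(W)={3,4,5,7,8,10}: no change
Constraint 2 (U < W) on D(U)={5,7,10} D(W)={3,4,5,7,8,10}: U {5,7,10}->{5,7}; W {3,4,5,7,8,10}->{7,8,10}
Constraint 3 (U != W) on D(U)={5,7} D(W)={7,8,10}: no change
So after all 3 constraints: D(U) = {5,7}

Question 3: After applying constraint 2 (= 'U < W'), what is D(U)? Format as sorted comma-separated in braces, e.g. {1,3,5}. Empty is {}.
Constraint 1 (U != W) on D(U)={5,7,10} D(W)={3,4,5,7,8,10}: no change
Constraint 2 (U < W) on D(U)={5,7,10} D(W)={3,4,5,7,8,10}: U {5,7,10}->{5,7}; W {3,4,5,7,8,10}->{7,8,10}
So after constraint 2: D(U) = {5,7}

Answer: {5,7}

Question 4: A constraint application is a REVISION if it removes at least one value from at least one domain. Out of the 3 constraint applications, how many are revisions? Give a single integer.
Answer: 1

Derivation:
Constraint 1 (U != W) on D(U)={5,7,10} D(W)={3,4,5,7,8,10}: no change => not a revision
Constraint 2 (U < W) on D(U)={5,7,10} D(W)={3,4,5,7,8,10}: U {5,7,10}->{5,7}; W {3,4,5,7,8,10}->{7,8,10} => REVISION
Constraint 3 (U != W) on D(U)={5,7} D(W)={7,8,10}: no change => not a revision
Total revisions = 1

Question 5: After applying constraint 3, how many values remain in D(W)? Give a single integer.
Constraint 1 (U != W) on D(U)={5,7,10} D(W)={3,4,5,7,8,10}: no change
Constraint 2 (U < W) on D(U)={5,7,10} D(W)={3,4,5,7,8,10}: U {5,7,10}->{5,7}; W {3,4,5,7,8,10}->{7,8,10}
Constraint 3 (U != W) on D(U)={5,7} D(W)={7,8,10}: no change
So after constraint 3: D(W)={7,8,10}, size = 3

Answer: 3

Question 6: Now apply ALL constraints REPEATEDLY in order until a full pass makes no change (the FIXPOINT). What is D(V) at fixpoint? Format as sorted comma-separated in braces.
Answer: {3,5,6,8,9,10}

Derivation:
pass 0 (initial): D(V)={3,5,6,8,9,10}
pass 1: U {5,7,10}->{5,7}; W {3,4,5,7,8,10}->{7,8,10}
pass 2: no change
Fixpoint after 2 passes: D(V) = {3,5,6,8,9,10}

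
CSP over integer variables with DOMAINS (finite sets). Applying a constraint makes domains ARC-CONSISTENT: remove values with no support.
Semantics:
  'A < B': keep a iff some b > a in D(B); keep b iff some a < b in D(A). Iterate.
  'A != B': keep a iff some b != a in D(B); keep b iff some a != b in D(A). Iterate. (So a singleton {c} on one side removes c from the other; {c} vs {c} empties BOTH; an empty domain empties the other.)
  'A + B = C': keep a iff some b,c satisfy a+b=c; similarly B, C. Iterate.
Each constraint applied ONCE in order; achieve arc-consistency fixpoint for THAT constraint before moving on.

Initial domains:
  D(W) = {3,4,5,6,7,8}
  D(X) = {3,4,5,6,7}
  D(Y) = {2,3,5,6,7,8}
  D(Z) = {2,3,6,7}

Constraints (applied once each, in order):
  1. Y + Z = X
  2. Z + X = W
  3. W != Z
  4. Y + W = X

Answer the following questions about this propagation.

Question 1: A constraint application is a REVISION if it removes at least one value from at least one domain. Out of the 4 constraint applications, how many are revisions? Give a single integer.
Constraint 1 (Y + Z = X) on D(Y)={2,3,5,6,7,8} D(Z)={2,3,6,7} D(X)={3,4,5,6,7}: Y {2,3,5,6,7,8}->{2,3,5}; Z {2,3,6,7}->{2,3}; X {3,4,5,6,7}->{4,5,6,7} => REVISION
Constraint 2 (Z + X = W) on D(Z)={2,3} D(X)={4,5,6,7} D(W)={3,4,5,6,7,8}: X {4,5,6,7}->{4,5,6}; W {3,4,5,6,7,8}->{6,7,8} => REVISION
Constraint 3 (W != Z) on D(W)={6,7,8} D(Z)={2,3}: no change => not a revision
Constraint 4 (Y + W = X) on D(Y)={2,3,5} D(W)={6,7,8} D(X)={4,5,6}: Y {2,3,5}->{}; W {6,7,8}->{}; X {4,5,6}->{} => REVISION
Total revisions = 3

Answer: 3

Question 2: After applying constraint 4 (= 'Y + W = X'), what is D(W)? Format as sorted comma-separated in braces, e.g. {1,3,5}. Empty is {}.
Constraint 1 (Y + Z = X) on D(Y)={2,3,5,6,7,8} D(Z)={2,3,6,7} D(X)={3,4,5,6,7}: Y {2,3,5,6,7,8}->{2,3,5}; Z {2,3,6,7}->{2,3}; X {3,4,5,6,7}->{4,5,6,7}
Constraint 2 (Z + X = W) on D(Z)={2,3} D(X)={4,5,6,7} D(W)={3,4,5,6,7,8}: X {4,5,6,7}->{4,5,6}; W {3,4,5,6,7,8}->{6,7,8}
Constraint 3 (W != Z) on D(W)={6,7,8} D(Z)={2,3}: no change
Constraint 4 (Y + W = X) on D(Y)={2,3,5} D(W)={6,7,8} D(X)={4,5,6}: Y {2,3,5}->{}; W {6,7,8}->{}; X {4,5,6}->{}
So after constraint 4: D(W) = {}

Answer: {}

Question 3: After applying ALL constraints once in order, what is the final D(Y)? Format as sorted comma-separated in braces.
Answer: {}

Derivation:
Constraint 1 (Y + Z = X) on D(Y)={2,3,5,6,7,8} D(Z)={2,3,6,7} D(X)={3,4,5,6,7}: Y {2,3,5,6,7,8}->{2,3,5}; Z {2,3,6,7}->{2,3}; X {3,4,5,6,7}->{4,5,6,7}
Constraint 2 (Z + X = W) on D(Z)={2,3} D(X)={4,5,6,7} D(W)={3,4,5,6,7,8}: X {4,5,6,7}->{4,5,6}; W {3,4,5,6,7,8}->{6,7,8}
Constraint 3 (W != Z) on D(W)={6,7,8} D(Z)={2,3}: no change
Constraint 4 (Y + W = X) on D(Y)={2,3,5} D(W)={6,7,8} D(X)={4,5,6}: Y {2,3,5}->{}; W {6,7,8}->{}; X {4,5,6}->{}
So after all 4 constraints: D(Y) = {}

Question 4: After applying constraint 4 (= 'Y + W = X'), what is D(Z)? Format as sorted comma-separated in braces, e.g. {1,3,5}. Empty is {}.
Constraint 1 (Y + Z = X) on D(Y)={2,3,5,6,7,8} D(Z)={2,3,6,7} D(X)={3,4,5,6,7}: Y {2,3,5,6,7,8}->{2,3,5}; Z {2,3,6,7}->{2,3}; X {3,4,5,6,7}->{4,5,6,7}
Constraint 2 (Z + X = W) on D(Z)={2,3} D(X)={4,5,6,7} D(W)={3,4,5,6,7,8}: X {4,5,6,7}->{4,5,6}; W {3,4,5,6,7,8}->{6,7,8}
Constraint 3 (W != Z) on D(W)={6,7,8} D(Z)={2,3}: no change
Constraint 4 (Y + W = X) on D(Y)={2,3,5} D(W)={6,7,8} D(X)={4,5,6}: Y {2,3,5}->{}; W {6,7,8}->{}; X {4,5,6}->{}
So after constraint 4: D(Z) = {2,3}

Answer: {2,3}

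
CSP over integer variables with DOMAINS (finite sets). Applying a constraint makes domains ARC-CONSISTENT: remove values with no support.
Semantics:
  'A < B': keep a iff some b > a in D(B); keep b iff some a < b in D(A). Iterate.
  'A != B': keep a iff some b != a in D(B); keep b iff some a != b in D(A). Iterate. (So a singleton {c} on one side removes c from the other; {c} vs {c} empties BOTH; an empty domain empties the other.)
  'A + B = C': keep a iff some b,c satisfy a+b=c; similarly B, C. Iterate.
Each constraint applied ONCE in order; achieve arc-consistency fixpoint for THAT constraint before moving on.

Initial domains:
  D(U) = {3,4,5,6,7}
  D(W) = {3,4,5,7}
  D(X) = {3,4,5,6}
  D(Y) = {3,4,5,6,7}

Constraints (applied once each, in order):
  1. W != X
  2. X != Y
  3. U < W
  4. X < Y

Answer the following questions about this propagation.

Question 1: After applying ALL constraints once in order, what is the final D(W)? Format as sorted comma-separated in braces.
Answer: {4,5,7}

Derivation:
Constraint 1 (W != X) on D(W)={3,4,5,7} D(X)={3,4,5,6}: no change
Constraint 2 (X != Y) on D(X)={3,4,5,6} D(Y)={3,4,5,6,7}: no change
Constraint 3 (U < W) on D(U)={3,4,5,6,7} D(W)={3,4,5,7}: U {3,4,5,6,7}->{3,4,5,6}; W {3,4,5,7}->{4,5,7}
Constraint 4 (X < Y) on D(X)={3,4,5,6} D(Y)={3,4,5,6,7}: Y {3,4,5,6,7}->{4,5,6,7}
So after all 4 constraints: D(W) = {4,5,7}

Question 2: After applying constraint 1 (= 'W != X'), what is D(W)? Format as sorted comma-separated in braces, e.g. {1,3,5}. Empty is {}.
Answer: {3,4,5,7}

Derivation:
Constraint 1 (W != X) on D(W)={3,4,5,7} D(X)={3,4,5,6}: no change
So after constraint 1: D(W) = {3,4,5,7}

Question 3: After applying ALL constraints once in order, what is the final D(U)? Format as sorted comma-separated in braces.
Constraint 1 (W != X) on D(W)={3,4,5,7} D(X)={3,4,5,6}: no change
Constraint 2 (X != Y) on D(X)={3,4,5,6} D(Y)={3,4,5,6,7}: no change
Constraint 3 (U < W) on D(U)={3,4,5,6,7} D(W)={3,4,5,7}: U {3,4,5,6,7}->{3,4,5,6}; W {3,4,5,7}->{4,5,7}
Constraint 4 (X < Y) on D(X)={3,4,5,6} D(Y)={3,4,5,6,7}: Y {3,4,5,6,7}->{4,5,6,7}
So after all 4 constraints: D(U) = {3,4,5,6}

Answer: {3,4,5,6}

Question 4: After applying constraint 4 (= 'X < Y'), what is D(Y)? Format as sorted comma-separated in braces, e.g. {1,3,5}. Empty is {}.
Constraint 1 (W != X) on D(W)={3,4,5,7} D(X)={3,4,5,6}: no change
Constraint 2 (X != Y) on D(X)={3,4,5,6} D(Y)={3,4,5,6,7}: no change
Constraint 3 (U < W) on D(U)={3,4,5,6,7} D(W)={3,4,5,7}: U {3,4,5,6,7}->{3,4,5,6}; W {3,4,5,7}->{4,5,7}
Constraint 4 (X < Y) on D(X)={3,4,5,6} D(Y)={3,4,5,6,7}: Y {3,4,5,6,7}->{4,5,6,7}
So after constraint 4: D(Y) = {4,5,6,7}

Answer: {4,5,6,7}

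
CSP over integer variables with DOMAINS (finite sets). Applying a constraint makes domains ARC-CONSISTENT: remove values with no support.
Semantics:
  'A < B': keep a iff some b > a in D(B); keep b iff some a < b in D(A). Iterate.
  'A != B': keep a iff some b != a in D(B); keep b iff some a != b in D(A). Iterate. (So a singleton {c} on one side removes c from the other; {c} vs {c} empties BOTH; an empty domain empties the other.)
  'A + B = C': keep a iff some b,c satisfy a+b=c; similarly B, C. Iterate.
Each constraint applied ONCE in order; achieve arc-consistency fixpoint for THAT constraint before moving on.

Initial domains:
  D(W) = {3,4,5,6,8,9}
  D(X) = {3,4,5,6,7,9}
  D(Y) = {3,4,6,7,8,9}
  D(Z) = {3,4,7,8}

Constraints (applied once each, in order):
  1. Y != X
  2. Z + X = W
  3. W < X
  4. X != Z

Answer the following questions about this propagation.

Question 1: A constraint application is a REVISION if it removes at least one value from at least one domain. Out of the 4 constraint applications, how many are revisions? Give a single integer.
Constraint 1 (Y != X) on D(Y)={3,4,6,7,8,9} D(X)={3,4,5,6,7,9}: no change => not a revision
Constraint 2 (Z + X = W) on D(Z)={3,4,7,8} D(X)={3,4,5,6,7,9} D(W)={3,4,5,6,8,9}: Z {3,4,7,8}->{3,4}; X {3,4,5,6,7,9}->{3,4,5,6}; W {3,4,5,6,8,9}->{6,8,9} => REVISION
Constraint 3 (W < X) on D(W)={6,8,9} D(X)={3,4,5,6}: W {6,8,9}->{}; X {3,4,5,6}->{} => REVISION
Constraint 4 (X != Z) on D(X)={} D(Z)={3,4}: Z {3,4}->{} => REVISION
Total revisions = 3

Answer: 3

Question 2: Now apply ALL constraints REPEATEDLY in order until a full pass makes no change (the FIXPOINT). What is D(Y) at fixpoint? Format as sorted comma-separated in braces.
Answer: {}

Derivation:
pass 0 (initial): D(Y)={3,4,6,7,8,9}
pass 1: W {3,4,5,6,8,9}->{}; X {3,4,5,6,7,9}->{}; Z {3,4,7,8}->{}
pass 2: Y {3,4,6,7,8,9}->{}
pass 3: no change
Fixpoint after 3 passes: D(Y) = {}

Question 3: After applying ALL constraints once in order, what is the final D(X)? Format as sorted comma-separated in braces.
Constraint 1 (Y != X) on D(Y)={3,4,6,7,8,9} D(X)={3,4,5,6,7,9}: no change
Constraint 2 (Z + X = W) on D(Z)={3,4,7,8} D(X)={3,4,5,6,7,9} D(W)={3,4,5,6,8,9}: Z {3,4,7,8}->{3,4}; X {3,4,5,6,7,9}->{3,4,5,6}; W {3,4,5,6,8,9}->{6,8,9}
Constraint 3 (W < X) on D(W)={6,8,9} D(X)={3,4,5,6}: W {6,8,9}->{}; X {3,4,5,6}->{}
Constraint 4 (X != Z) on D(X)={} D(Z)={3,4}: Z {3,4}->{}
So after all 4 constraints: D(X) = {}

Answer: {}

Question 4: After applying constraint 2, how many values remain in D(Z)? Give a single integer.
Constraint 1 (Y != X) on D(Y)={3,4,6,7,8,9} D(X)={3,4,5,6,7,9}: no change
Constraint 2 (Z + X = W) on D(Z)={3,4,7,8} D(X)={3,4,5,6,7,9} D(W)={3,4,5,6,8,9}: Z {3,4,7,8}->{3,4}; X {3,4,5,6,7,9}->{3,4,5,6}; W {3,4,5,6,8,9}->{6,8,9}
So after constraint 2: D(Z)={3,4}, size = 2

Answer: 2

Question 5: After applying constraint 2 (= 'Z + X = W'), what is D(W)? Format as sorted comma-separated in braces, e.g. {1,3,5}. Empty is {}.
Answer: {6,8,9}

Derivation:
Constraint 1 (Y != X) on D(Y)={3,4,6,7,8,9} D(X)={3,4,5,6,7,9}: no change
Constraint 2 (Z + X = W) on D(Z)={3,4,7,8} D(X)={3,4,5,6,7,9} D(W)={3,4,5,6,8,9}: Z {3,4,7,8}->{3,4}; X {3,4,5,6,7,9}->{3,4,5,6}; W {3,4,5,6,8,9}->{6,8,9}
So after constraint 2: D(W) = {6,8,9}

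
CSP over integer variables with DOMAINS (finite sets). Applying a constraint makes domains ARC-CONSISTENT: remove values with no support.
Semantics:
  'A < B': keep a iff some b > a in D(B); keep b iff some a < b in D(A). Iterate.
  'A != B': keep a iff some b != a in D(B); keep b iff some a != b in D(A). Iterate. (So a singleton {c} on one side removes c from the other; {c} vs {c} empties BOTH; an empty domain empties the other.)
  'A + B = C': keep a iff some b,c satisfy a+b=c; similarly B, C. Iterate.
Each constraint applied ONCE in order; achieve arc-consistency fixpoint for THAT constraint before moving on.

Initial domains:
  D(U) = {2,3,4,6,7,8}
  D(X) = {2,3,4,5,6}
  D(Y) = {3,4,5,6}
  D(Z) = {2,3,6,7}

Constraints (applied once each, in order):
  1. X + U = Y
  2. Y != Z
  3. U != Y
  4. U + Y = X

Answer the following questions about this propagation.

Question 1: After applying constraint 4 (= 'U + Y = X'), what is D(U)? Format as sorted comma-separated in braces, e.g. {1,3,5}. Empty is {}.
Answer: {}

Derivation:
Constraint 1 (X + U = Y) on D(X)={2,3,4,5,6} D(U)={2,3,4,6,7,8} D(Y)={3,4,5,6}: X {2,3,4,5,6}->{2,3,4}; U {2,3,4,6,7,8}->{2,3,4}; Y {3,4,5,6}->{4,5,6}
Constraint 2 (Y != Z) on D(Y)={4,5,6} D(Z)={2,3,6,7}: no change
Constraint 3 (U != Y) on D(U)={2,3,4} D(Y)={4,5,6}: no change
Constraint 4 (U + Y = X) on D(U)={2,3,4} D(Y)={4,5,6} D(X)={2,3,4}: U {2,3,4}->{}; Y {4,5,6}->{}; X {2,3,4}->{}
So after constraint 4: D(U) = {}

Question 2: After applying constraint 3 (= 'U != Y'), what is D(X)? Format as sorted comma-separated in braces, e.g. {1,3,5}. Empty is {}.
Answer: {2,3,4}

Derivation:
Constraint 1 (X + U = Y) on D(X)={2,3,4,5,6} D(U)={2,3,4,6,7,8} D(Y)={3,4,5,6}: X {2,3,4,5,6}->{2,3,4}; U {2,3,4,6,7,8}->{2,3,4}; Y {3,4,5,6}->{4,5,6}
Constraint 2 (Y != Z) on D(Y)={4,5,6} D(Z)={2,3,6,7}: no change
Constraint 3 (U != Y) on D(U)={2,3,4} D(Y)={4,5,6}: no change
So after constraint 3: D(X) = {2,3,4}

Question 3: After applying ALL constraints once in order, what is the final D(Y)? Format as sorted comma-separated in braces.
Constraint 1 (X + U = Y) on D(X)={2,3,4,5,6} D(U)={2,3,4,6,7,8} D(Y)={3,4,5,6}: X {2,3,4,5,6}->{2,3,4}; U {2,3,4,6,7,8}->{2,3,4}; Y {3,4,5,6}->{4,5,6}
Constraint 2 (Y != Z) on D(Y)={4,5,6} D(Z)={2,3,6,7}: no change
Constraint 3 (U != Y) on D(U)={2,3,4} D(Y)={4,5,6}: no change
Constraint 4 (U + Y = X) on D(U)={2,3,4} D(Y)={4,5,6} D(X)={2,3,4}: U {2,3,4}->{}; Y {4,5,6}->{}; X {2,3,4}->{}
So after all 4 constraints: D(Y) = {}

Answer: {}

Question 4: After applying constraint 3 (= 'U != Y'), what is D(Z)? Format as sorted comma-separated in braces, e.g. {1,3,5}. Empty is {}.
Constraint 1 (X + U = Y) on D(X)={2,3,4,5,6} D(U)={2,3,4,6,7,8} D(Y)={3,4,5,6}: X {2,3,4,5,6}->{2,3,4}; U {2,3,4,6,7,8}->{2,3,4}; Y {3,4,5,6}->{4,5,6}
Constraint 2 (Y != Z) on D(Y)={4,5,6} D(Z)={2,3,6,7}: no change
Constraint 3 (U != Y) on D(U)={2,3,4} D(Y)={4,5,6}: no change
So after constraint 3: D(Z) = {2,3,6,7}

Answer: {2,3,6,7}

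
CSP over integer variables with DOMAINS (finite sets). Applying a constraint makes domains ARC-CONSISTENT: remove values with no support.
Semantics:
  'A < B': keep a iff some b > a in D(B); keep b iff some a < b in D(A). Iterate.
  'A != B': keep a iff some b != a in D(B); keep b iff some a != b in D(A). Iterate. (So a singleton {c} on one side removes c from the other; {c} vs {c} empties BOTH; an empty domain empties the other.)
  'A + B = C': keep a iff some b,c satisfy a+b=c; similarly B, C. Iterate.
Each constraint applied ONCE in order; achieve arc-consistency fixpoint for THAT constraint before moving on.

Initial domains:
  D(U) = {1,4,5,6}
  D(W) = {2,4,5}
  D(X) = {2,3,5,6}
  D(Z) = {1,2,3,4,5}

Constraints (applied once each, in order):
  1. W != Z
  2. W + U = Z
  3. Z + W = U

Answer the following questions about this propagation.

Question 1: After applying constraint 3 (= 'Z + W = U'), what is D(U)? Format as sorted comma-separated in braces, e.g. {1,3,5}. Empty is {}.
Answer: {}

Derivation:
Constraint 1 (W != Z) on D(W)={2,4,5} D(Z)={1,2,3,4,5}: no change
Constraint 2 (W + U = Z) on D(W)={2,4,5} D(U)={1,4,5,6} D(Z)={1,2,3,4,5}: W {2,4,5}->{2,4}; U {1,4,5,6}->{1}; Z {1,2,3,4,5}->{3,5}
Constraint 3 (Z + W = U) on D(Z)={3,5} D(W)={2,4} D(U)={1}: Z {3,5}->{}; W {2,4}->{}; U {1}->{}
So after constraint 3: D(U) = {}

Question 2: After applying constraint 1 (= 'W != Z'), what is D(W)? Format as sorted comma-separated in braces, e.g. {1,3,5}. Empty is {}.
Constraint 1 (W != Z) on D(W)={2,4,5} D(Z)={1,2,3,4,5}: no change
So after constraint 1: D(W) = {2,4,5}

Answer: {2,4,5}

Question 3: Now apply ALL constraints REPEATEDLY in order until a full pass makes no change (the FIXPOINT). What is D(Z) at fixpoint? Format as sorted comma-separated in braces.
pass 0 (initial): D(Z)={1,2,3,4,5}
pass 1: U {1,4,5,6}->{}; W {2,4,5}->{}; Z {1,2,3,4,5}->{}
pass 2: no change
Fixpoint after 2 passes: D(Z) = {}

Answer: {}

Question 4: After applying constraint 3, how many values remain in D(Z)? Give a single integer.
Constraint 1 (W != Z) on D(W)={2,4,5} D(Z)={1,2,3,4,5}: no change
Constraint 2 (W + U = Z) on D(W)={2,4,5} D(U)={1,4,5,6} D(Z)={1,2,3,4,5}: W {2,4,5}->{2,4}; U {1,4,5,6}->{1}; Z {1,2,3,4,5}->{3,5}
Constraint 3 (Z + W = U) on D(Z)={3,5} D(W)={2,4} D(U)={1}: Z {3,5}->{}; W {2,4}->{}; U {1}->{}
So after constraint 3: D(Z)={}, size = 0

Answer: 0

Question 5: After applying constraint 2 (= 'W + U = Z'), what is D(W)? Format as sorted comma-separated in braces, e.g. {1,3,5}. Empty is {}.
Answer: {2,4}

Derivation:
Constraint 1 (W != Z) on D(W)={2,4,5} D(Z)={1,2,3,4,5}: no change
Constraint 2 (W + U = Z) on D(W)={2,4,5} D(U)={1,4,5,6} D(Z)={1,2,3,4,5}: W {2,4,5}->{2,4}; U {1,4,5,6}->{1}; Z {1,2,3,4,5}->{3,5}
So after constraint 2: D(W) = {2,4}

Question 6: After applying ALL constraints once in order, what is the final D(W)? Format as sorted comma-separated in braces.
Constraint 1 (W != Z) on D(W)={2,4,5} D(Z)={1,2,3,4,5}: no change
Constraint 2 (W + U = Z) on D(W)={2,4,5} D(U)={1,4,5,6} D(Z)={1,2,3,4,5}: W {2,4,5}->{2,4}; U {1,4,5,6}->{1}; Z {1,2,3,4,5}->{3,5}
Constraint 3 (Z + W = U) on D(Z)={3,5} D(W)={2,4} D(U)={1}: Z {3,5}->{}; W {2,4}->{}; U {1}->{}
So after all 3 constraints: D(W) = {}

Answer: {}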